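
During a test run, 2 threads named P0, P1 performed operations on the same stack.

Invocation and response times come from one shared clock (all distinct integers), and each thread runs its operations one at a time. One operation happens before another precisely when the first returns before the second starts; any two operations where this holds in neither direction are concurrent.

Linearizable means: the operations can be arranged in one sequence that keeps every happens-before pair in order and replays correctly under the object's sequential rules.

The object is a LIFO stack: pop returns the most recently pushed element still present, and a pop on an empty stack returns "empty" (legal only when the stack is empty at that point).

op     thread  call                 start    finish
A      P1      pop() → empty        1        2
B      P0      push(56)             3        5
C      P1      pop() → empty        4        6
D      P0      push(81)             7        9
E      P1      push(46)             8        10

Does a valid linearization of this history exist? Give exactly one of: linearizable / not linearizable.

one valid linearization: A, C, B, D, E
step 1: A pop() → empty — stack <>
step 2: C pop() → empty — stack <>
step 3: B push(56) — stack <56>
step 4: D push(81) — stack <56,81>
step 5: E push(46) — stack <56,81,46>

linearizable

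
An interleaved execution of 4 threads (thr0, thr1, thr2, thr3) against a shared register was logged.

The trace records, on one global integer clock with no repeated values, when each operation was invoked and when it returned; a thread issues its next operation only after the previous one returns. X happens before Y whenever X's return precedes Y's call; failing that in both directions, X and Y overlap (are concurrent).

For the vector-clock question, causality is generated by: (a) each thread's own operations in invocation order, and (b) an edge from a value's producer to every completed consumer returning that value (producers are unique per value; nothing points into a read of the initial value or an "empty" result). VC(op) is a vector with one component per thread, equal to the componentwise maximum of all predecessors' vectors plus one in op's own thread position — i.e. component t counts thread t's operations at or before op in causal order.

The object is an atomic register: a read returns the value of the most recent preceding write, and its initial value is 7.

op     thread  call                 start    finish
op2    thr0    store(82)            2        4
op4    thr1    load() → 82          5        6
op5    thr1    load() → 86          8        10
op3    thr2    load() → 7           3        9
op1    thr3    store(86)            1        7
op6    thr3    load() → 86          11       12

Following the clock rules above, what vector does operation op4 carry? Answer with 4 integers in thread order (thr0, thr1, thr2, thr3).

(1, 1, 0, 0)

op1, invoked 1, has no incoming edges; only thr3's bump applies → (0, 0, 0, 1)
op3, invoked 3, has no incoming edges; only thr2's bump applies → (0, 0, 1, 0)
op2, invoked 2, has no incoming edges; only thr0's bump applies → (1, 0, 0, 0)
op6 (invocation 11): componentwise max over VC(op1)=(0, 0, 0, 1), +1 at thr3, giving (0, 0, 0, 2)
op4 (invocation 5): componentwise max over VC(op2)=(1, 0, 0, 0), +1 at thr1, giving (1, 1, 0, 0)
op5 (invocation 8): componentwise max over VC(op1)=(0, 0, 0, 1), VC(op4)=(1, 1, 0, 0), +1 at thr1, giving (1, 2, 0, 1)
target: VC(op4) = (1, 1, 0, 0)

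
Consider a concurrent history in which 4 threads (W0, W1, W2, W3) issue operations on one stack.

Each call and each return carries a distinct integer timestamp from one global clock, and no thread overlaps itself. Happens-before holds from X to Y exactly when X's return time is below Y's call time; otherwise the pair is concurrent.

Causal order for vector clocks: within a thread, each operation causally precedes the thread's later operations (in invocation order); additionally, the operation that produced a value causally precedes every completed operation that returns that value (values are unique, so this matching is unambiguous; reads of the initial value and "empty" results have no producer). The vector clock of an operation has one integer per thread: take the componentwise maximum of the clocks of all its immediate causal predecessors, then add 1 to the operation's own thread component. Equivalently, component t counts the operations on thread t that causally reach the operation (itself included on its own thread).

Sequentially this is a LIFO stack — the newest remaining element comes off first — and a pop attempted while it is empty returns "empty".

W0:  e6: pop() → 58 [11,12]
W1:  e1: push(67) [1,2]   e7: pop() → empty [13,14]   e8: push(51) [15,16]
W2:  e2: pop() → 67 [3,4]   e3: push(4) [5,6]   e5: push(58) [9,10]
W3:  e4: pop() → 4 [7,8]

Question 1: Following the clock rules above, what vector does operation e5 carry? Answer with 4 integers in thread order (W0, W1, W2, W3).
VC(e1, invoked at 1): no causal predecessors; +1 on W1 → (0, 1, 0, 0)
invoked at 3, e2 merges VC(e1)=(0, 1, 0, 0) and bumps W2's slot → (0, 1, 1, 0)
invoked at 13, e7 merges VC(e1)=(0, 1, 0, 0) and bumps W1's slot → (0, 2, 0, 0)
invoked at 5, e3 merges VC(e2)=(0, 1, 1, 0) and bumps W2's slot → (0, 1, 2, 0)
invoked at 15, e8 merges VC(e7)=(0, 2, 0, 0) and bumps W1's slot → (0, 3, 0, 0)
invoked at 7, e4 merges VC(e3)=(0, 1, 2, 0) and bumps W3's slot → (0, 1, 2, 1)
invoked at 9, e5 merges VC(e3)=(0, 1, 2, 0) and bumps W2's slot → (0, 1, 3, 0)
invoked at 11, e6 merges VC(e5)=(0, 1, 3, 0) and bumps W0's slot → (1, 1, 3, 0)
target: VC(e5) = (0, 1, 3, 0)

(0, 1, 3, 0)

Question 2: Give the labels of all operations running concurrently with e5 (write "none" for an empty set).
concurrent with e5 ([9,10]): every op whose interval crosses 9..10
e1 [1,2]: before
e2 [3,4]: before
e3 [5,6]: before
e4 [7,8]: before
e6 [11,12]: after
e7 [13,14]: after
e8 [15,16]: after

none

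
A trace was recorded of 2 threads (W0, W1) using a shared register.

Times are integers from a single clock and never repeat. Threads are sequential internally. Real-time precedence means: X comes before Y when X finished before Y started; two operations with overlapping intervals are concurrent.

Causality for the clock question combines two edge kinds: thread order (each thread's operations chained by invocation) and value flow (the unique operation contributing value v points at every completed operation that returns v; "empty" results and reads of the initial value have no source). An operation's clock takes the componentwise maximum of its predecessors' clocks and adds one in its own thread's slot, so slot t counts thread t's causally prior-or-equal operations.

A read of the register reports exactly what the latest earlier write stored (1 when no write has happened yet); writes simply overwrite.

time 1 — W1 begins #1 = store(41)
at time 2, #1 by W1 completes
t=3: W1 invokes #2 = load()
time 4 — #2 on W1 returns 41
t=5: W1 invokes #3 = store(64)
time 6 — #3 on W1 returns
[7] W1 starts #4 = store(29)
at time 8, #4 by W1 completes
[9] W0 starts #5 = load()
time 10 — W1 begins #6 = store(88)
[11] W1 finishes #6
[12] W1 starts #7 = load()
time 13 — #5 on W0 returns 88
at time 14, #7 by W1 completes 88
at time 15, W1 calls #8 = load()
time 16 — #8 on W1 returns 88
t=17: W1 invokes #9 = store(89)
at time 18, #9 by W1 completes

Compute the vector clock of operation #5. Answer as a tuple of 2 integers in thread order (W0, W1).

invoked at 1, #1 has no predecessors; its own W1 bump gives (0, 1)
invoked at 3, #2 merges VC(#1)=(0, 1) and bumps W1's slot → (0, 2)
invoked at 5, #3 merges VC(#2)=(0, 2) and bumps W1's slot → (0, 3)
invoked at 7, #4 merges VC(#3)=(0, 3) and bumps W1's slot → (0, 4)
invoked at 10, #6 merges VC(#4)=(0, 4) and bumps W1's slot → (0, 5)
invoked at 12, #7 merges VC(#6)=(0, 5) and bumps W1's slot → (0, 6)
invoked at 9, #5 merges VC(#6)=(0, 5) and bumps W0's slot → (1, 5)
invoked at 15, #8 merges VC(#6)=(0, 5), VC(#7)=(0, 6) and bumps W1's slot → (0, 7)
invoked at 17, #9 merges VC(#8)=(0, 7) and bumps W1's slot → (0, 8)
target: VC(#5) = (1, 5)

(1, 5)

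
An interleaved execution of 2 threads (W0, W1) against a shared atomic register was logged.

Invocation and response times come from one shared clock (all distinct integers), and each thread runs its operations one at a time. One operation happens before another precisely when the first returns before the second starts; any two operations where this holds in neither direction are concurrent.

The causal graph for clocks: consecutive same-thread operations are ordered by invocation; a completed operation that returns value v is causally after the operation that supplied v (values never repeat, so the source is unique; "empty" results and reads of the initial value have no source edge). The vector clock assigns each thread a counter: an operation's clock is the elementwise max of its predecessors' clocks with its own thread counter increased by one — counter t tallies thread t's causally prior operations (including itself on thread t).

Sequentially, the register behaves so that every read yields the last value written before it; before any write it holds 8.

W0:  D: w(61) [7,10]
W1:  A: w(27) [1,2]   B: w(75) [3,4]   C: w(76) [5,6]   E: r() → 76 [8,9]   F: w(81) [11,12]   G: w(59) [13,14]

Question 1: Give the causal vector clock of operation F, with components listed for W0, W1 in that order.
Answer: (0, 5)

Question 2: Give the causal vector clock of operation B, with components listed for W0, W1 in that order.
Answer: (0, 2)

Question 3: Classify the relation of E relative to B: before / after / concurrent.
Answer: after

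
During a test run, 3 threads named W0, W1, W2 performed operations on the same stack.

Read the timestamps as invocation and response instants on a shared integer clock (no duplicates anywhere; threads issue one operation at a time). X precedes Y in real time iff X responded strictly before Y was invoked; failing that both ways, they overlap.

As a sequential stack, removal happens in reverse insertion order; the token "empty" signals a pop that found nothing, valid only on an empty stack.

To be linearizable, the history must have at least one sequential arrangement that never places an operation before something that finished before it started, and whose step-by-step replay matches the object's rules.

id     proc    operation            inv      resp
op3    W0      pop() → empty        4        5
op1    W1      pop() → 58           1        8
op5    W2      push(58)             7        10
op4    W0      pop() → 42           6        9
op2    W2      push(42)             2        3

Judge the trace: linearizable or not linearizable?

not linearizable

already the first 8 events (up to op1's response at time 8) admit no linearization; the first 7 still do
3 orders of the 3 completed stack ops respect real time; none is legal
include/drop combinations of the 2 pending operations (op4, op5) were all tried; none helps
one such order, op1, op2, op3 (pending dropped), breaks at step 1 where op1 pop() → 58 is illegal
one such order, op2, op1, op3 (pending dropped), breaks at step 2 where op1 pop() → 58 is illegal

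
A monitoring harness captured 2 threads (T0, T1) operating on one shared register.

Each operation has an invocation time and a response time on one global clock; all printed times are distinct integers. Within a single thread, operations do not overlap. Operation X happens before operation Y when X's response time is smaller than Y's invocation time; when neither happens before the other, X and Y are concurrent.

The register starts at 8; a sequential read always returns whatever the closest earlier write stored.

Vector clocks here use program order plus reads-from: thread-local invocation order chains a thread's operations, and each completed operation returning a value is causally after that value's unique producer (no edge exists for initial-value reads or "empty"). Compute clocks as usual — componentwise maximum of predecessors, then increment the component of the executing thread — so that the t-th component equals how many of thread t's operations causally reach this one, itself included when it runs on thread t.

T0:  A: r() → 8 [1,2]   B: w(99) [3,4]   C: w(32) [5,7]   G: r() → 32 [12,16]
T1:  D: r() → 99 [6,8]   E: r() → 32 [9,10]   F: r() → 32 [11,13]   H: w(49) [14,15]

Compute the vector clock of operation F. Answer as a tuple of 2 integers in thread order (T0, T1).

(3, 3)

root op A, invoked 1: fresh clock plus T0's own tick → (1, 0)
merge at B (invoked 3): VC(A)=(1, 0), own-thread bump on T0 → (2, 0)
merge at D (invoked 6): VC(B)=(2, 0), own-thread bump on T1 → (2, 1)
merge at C (invoked 5): VC(B)=(2, 0), own-thread bump on T0 → (3, 0)
merge at G (invoked 12): VC(C)=(3, 0), own-thread bump on T0 → (4, 0)
merge at E (invoked 9): VC(C)=(3, 0), VC(D)=(2, 1), own-thread bump on T1 → (3, 2)
merge at F (invoked 11): VC(C)=(3, 0), VC(E)=(3, 2), own-thread bump on T1 → (3, 3)
merge at H (invoked 14): VC(F)=(3, 3), own-thread bump on T1 → (3, 4)
target: VC(F) = (3, 3)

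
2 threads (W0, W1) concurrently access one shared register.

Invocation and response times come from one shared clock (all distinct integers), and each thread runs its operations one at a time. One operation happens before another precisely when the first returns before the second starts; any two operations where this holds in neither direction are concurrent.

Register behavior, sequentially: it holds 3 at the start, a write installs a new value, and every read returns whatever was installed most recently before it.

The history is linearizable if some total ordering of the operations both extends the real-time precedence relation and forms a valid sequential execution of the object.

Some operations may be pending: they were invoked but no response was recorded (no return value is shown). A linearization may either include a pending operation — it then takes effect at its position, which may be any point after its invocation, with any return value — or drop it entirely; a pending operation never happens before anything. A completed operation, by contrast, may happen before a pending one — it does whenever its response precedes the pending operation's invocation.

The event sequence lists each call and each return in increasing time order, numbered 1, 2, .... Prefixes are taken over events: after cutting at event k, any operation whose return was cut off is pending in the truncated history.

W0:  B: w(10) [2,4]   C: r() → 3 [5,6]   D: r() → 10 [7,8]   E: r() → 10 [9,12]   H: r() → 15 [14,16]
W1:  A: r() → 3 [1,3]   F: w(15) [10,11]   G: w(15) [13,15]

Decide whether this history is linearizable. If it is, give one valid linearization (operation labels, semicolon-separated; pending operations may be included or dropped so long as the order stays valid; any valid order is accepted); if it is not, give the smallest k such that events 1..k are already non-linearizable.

already the first 6 events (up to C's response at time 6) admit no linearization; the first 5 still do
checked exhaustively: 2 real-time-consistent orders of 3 completed operations, zero legal register replays
take A, B, C: step 3 already fails, because C r() → 3 cannot occur there
take B, A, C: step 2 already fails, because A r() → 3 cannot occur there

not linearizable — minimal violating prefix: 6 events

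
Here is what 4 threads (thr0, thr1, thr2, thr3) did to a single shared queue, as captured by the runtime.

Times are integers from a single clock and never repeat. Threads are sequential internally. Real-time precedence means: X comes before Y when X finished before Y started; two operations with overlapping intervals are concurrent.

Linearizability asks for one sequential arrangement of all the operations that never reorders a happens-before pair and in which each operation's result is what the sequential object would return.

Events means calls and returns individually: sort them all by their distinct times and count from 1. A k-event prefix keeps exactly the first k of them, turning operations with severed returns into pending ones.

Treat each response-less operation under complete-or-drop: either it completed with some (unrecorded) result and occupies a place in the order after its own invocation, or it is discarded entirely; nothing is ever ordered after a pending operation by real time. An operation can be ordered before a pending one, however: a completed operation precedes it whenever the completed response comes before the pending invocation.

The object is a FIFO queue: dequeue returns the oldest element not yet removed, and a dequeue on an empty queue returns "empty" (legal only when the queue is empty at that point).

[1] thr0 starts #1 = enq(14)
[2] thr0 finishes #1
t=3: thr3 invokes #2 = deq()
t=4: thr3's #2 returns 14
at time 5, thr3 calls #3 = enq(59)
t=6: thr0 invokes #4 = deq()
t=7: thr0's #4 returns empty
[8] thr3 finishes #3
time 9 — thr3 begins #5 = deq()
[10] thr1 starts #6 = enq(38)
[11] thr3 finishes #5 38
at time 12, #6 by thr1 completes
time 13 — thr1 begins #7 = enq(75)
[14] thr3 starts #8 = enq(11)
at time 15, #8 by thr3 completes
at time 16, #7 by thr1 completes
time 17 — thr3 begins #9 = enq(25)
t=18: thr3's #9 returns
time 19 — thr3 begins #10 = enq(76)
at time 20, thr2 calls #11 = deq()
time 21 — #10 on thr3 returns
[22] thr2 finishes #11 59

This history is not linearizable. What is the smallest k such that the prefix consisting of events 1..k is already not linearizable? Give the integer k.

11

events 1..10 are still linearizable — one witness is #1, #2, #4, #3:
step 1: #1 enq(14) — queue <14>
step 2: #2 deq() → 14 — queue <>
step 3: #4 deq() → empty — queue <>
step 4: #3 enq(59) — queue <59>
adding event 11 (#5 responds at 11) leaves no legal real-time order
include/drop combinations of the 1 pending operation (#6) were all tried; none helps
one such order, #1, #2, #3, #4, #5 (pending dropped), breaks at step 4 where #4 deq() → empty is illegal
one such order, #1, #2, #4, #3, #5 (pending dropped), breaks at step 5 where #5 deq() → 38 is illegal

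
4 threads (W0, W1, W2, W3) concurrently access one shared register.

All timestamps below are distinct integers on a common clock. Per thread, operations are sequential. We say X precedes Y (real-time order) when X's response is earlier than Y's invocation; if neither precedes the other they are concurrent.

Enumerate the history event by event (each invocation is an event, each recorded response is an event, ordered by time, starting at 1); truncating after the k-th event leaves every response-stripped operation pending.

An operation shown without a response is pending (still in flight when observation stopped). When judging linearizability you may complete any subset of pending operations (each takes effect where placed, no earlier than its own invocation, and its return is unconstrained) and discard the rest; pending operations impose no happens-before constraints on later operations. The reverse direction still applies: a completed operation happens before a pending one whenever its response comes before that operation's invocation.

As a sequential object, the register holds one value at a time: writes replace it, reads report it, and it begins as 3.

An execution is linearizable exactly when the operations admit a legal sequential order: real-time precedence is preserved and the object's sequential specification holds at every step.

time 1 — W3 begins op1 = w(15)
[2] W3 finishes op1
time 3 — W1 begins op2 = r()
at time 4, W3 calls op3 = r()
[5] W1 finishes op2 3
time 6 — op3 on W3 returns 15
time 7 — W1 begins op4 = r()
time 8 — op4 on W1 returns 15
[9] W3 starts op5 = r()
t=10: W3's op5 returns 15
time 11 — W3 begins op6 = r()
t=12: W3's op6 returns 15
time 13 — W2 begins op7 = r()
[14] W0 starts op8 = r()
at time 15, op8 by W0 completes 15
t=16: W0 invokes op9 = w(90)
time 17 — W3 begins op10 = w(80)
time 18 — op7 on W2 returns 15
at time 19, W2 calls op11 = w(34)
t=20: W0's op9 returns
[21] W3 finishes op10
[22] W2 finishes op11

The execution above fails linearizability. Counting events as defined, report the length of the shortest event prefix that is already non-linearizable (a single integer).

events 1..4 are linearizable; a witness order is op1:
after step 1 (op1 w(15)): value 15
include event 5 — op2 responding at 5 — and every candidate order breaks
include/drop combinations of the 1 pending operation (op3) were all tried; none helps
one such order, op1, op2 (pending dropped), breaks at step 2 where op2 r() → 3 is illegal

5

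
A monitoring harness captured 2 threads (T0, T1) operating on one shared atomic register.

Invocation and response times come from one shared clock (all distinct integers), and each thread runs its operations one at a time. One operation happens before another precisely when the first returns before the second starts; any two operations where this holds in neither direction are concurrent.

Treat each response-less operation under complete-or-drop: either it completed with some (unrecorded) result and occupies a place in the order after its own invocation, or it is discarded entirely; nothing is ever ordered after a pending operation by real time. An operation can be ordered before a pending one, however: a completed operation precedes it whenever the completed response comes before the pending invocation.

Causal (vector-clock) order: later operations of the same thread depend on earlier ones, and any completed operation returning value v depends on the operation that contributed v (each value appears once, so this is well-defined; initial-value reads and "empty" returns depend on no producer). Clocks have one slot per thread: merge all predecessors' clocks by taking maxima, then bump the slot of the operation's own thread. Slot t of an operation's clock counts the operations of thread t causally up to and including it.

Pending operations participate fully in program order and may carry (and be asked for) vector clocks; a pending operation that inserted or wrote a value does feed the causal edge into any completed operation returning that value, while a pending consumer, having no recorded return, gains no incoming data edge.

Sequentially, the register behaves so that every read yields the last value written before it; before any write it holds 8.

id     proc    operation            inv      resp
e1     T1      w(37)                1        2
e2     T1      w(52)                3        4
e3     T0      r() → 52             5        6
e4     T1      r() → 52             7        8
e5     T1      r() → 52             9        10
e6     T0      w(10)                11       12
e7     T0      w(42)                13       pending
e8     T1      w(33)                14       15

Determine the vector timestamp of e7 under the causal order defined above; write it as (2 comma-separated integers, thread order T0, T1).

no predecessors for e1 (invoked 1): T1 increments from zero → (0, 1)
e2 (invocation 3): componentwise max over VC(e1)=(0, 1), +1 at T1, giving (0, 2)
e4 (invocation 7): componentwise max over VC(e2)=(0, 2), +1 at T1, giving (0, 3)
e3 (invocation 5): componentwise max over VC(e2)=(0, 2), +1 at T0, giving (1, 2)
e5 (invocation 9): componentwise max over VC(e2)=(0, 2), VC(e4)=(0, 3), +1 at T1, giving (0, 4)
e6 (invocation 11): componentwise max over VC(e3)=(1, 2), +1 at T0, giving (2, 2)
e8 (invocation 14): componentwise max over VC(e5)=(0, 4), +1 at T1, giving (0, 5)
e7 (invocation 13): componentwise max over VC(e6)=(2, 2), +1 at T0, giving (3, 2)
target: VC(e7) = (3, 2)

(3, 2)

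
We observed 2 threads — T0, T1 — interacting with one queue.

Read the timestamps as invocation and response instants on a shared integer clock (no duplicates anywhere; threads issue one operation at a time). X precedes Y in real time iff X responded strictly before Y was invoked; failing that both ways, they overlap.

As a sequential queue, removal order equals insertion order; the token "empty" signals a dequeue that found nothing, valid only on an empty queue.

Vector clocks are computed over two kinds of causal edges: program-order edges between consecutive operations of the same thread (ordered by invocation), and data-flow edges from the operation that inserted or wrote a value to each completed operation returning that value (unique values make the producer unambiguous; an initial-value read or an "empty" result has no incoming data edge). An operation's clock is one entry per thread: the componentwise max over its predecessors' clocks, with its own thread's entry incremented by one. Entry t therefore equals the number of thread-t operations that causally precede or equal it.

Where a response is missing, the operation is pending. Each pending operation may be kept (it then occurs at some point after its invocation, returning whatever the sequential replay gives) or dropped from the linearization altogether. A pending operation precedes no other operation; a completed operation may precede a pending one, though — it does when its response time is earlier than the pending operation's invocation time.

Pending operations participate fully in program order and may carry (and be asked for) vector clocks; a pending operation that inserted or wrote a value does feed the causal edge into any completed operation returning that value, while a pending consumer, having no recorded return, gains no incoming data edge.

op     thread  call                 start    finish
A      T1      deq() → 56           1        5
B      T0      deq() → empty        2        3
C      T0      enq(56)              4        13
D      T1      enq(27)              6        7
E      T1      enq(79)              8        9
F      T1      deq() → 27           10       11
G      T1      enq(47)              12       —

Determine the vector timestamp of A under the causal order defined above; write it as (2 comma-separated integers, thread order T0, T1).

(2, 1)

B, invoked 2, has no incoming edges; only T0's bump applies → (1, 0)
C, invoked 4, takes VC(B)=(1, 0) under max, adds 1 for T0 → (2, 0)
A, invoked 1, takes VC(C)=(2, 0) under max, adds 1 for T1 → (2, 1)
D, invoked 6, takes VC(A)=(2, 1) under max, adds 1 for T1 → (2, 2)
E, invoked 8, takes VC(D)=(2, 2) under max, adds 1 for T1 → (2, 3)
F, invoked 10, takes VC(D)=(2, 2), VC(E)=(2, 3) under max, adds 1 for T1 → (2, 4)
G, invoked 12, takes VC(F)=(2, 4) under max, adds 1 for T1 → (2, 5)
target: VC(A) = (2, 1)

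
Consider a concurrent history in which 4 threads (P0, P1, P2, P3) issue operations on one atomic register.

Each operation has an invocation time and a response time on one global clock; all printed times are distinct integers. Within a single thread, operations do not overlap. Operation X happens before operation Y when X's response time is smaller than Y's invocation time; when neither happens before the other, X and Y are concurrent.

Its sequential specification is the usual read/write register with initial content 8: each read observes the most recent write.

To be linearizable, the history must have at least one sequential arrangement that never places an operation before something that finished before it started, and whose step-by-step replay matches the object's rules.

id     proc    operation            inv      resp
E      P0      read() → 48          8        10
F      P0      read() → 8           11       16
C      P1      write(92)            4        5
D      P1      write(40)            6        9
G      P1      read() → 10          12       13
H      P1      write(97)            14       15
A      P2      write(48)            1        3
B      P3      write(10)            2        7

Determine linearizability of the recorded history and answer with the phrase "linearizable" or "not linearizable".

not linearizable

already the first 10 events (up to E's response at time 10) admit no linearization; the first 9 still do
7 orders of the 5 completed atomic register ops respect real time; none is legal
one such order, A, B, C, D, E, breaks at step 5 where E read() → 48 is illegal
one such order, A, B, C, E, D, breaks at step 4 where E read() → 48 is illegal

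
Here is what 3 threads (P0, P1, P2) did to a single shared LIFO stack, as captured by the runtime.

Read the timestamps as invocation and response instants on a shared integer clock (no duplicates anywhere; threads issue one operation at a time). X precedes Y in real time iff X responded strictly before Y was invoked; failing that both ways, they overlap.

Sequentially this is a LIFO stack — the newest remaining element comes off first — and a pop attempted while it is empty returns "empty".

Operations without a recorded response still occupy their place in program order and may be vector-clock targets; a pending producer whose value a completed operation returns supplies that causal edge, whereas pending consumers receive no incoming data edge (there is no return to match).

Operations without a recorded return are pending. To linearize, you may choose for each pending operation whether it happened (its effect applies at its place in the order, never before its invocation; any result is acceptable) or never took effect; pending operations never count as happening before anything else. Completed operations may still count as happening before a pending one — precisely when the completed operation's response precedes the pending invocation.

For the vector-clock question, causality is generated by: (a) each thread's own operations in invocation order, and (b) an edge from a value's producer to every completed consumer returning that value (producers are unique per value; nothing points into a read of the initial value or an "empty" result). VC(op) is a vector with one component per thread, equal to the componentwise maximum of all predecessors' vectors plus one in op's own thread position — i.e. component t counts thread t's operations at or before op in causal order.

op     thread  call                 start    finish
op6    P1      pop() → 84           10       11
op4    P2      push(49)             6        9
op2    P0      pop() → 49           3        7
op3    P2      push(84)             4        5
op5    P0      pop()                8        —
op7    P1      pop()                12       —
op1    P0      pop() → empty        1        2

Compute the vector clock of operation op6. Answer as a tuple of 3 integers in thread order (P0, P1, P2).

(0, 1, 1)

no predecessors for op3 (invoked 4): P2 increments from zero → (0, 0, 1)
no predecessors for op1 (invoked 1): P0 increments from zero → (1, 0, 0)
invoked at 6, op4 merges VC(op3)=(0, 0, 1) and bumps P2's slot → (0, 0, 2)
invoked at 10, op6 merges VC(op3)=(0, 0, 1) and bumps P1's slot → (0, 1, 1)
invoked at 12, op7 merges VC(op6)=(0, 1, 1) and bumps P1's slot → (0, 2, 1)
invoked at 3, op2 merges VC(op1)=(1, 0, 0), VC(op4)=(0, 0, 2) and bumps P0's slot → (2, 0, 2)
invoked at 8, op5 merges VC(op2)=(2, 0, 2) and bumps P0's slot → (3, 0, 2)
target: VC(op6) = (0, 1, 1)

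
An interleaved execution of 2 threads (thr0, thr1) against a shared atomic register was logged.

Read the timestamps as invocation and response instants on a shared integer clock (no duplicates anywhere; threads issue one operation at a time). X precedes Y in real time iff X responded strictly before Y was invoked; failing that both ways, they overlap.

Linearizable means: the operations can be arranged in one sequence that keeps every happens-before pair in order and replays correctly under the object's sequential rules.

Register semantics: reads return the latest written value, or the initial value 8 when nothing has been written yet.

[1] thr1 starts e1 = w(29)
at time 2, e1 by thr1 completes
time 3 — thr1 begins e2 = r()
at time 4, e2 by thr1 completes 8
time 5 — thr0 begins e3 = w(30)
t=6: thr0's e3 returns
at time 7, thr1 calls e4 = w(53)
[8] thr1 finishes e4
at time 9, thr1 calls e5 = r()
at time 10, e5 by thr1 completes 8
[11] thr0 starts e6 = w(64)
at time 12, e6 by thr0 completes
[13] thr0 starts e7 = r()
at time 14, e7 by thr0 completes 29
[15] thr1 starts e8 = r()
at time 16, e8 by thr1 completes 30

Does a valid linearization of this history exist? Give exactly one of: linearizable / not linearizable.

not linearizable

events 1..3 are fine; event 4 — the response of e2 at time 4 — makes the prefix non-linearizable
exhaustive check: the 2 completed atomic register ops admit one real-time order; illegal
sample order e1, e2 stalls at step 2 — e2 r() → 8 has no legal effect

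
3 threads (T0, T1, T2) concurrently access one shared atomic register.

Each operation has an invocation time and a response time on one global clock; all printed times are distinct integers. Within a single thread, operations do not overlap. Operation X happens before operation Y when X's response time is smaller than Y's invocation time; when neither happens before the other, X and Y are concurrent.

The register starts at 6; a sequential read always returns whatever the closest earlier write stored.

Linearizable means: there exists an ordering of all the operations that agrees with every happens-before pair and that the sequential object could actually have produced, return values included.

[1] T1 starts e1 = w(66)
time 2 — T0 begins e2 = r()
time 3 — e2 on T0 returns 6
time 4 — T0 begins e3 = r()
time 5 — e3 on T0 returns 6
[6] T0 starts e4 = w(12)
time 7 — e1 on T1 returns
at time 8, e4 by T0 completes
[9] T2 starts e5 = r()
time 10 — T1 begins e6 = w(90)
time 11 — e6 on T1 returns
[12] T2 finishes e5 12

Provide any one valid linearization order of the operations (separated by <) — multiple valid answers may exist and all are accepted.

1. e2 r() → 6, leaving value 6
2. e3 r() → 6, leaving value 6
3. e1 w(66), leaving value 66
4. e4 w(12), leaving value 12
5. e5 r() → 12, leaving value 12
6. e6 w(90), leaving value 90

e2 < e3 < e1 < e4 < e5 < e6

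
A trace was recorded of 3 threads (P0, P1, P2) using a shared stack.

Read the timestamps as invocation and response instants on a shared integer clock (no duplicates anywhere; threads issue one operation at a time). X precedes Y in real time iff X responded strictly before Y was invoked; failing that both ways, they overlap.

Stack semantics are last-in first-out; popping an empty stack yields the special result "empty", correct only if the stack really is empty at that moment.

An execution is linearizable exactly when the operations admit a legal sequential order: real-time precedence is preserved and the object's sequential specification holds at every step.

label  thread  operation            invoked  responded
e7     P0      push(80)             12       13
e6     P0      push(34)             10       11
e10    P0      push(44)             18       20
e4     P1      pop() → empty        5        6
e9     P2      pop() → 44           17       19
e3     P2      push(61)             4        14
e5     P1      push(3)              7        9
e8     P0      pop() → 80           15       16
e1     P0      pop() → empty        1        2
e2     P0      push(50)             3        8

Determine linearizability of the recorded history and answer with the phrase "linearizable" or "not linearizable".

a witness: e1, e4, e2, e3, e5, e6, e7, e8, e10, e9
step 1: e1 pop() → empty — stack <>
step 2: e4 pop() → empty — stack <>
step 3: e2 push(50) — stack <50>
step 4: e3 push(61) — stack <50,61>
step 5: e5 push(3) — stack <50,61,3>
step 6: e6 push(34) — stack <50,61,3,34>
step 7: e7 push(80) — stack <50,61,3,34,80>
step 8: e8 pop() → 80 — stack <50,61,3,34>
step 9: e10 push(44) — stack <50,61,3,34,44>
step 10: e9 pop() → 44 — stack <50,61,3,34>

linearizable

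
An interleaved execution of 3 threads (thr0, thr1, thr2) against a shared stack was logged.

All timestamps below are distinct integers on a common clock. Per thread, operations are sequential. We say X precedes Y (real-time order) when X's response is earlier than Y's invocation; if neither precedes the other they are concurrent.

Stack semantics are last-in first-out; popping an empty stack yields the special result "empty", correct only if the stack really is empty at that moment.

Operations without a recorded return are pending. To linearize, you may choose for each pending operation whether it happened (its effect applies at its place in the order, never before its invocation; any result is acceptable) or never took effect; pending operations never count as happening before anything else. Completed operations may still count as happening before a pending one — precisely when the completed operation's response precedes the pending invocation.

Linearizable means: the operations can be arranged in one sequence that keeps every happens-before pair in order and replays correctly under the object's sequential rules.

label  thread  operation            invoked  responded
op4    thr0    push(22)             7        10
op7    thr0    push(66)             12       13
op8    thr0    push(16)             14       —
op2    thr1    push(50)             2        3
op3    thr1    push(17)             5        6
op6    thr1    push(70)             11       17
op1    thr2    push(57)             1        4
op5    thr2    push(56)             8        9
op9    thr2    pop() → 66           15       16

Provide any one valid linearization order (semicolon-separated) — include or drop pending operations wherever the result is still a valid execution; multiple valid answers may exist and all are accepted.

1. op1 push(57), leaving stack <57>
2. op2 push(50), leaving stack <57,50>
3. op3 push(17), leaving stack <57,50,17>
4. op4 push(22), leaving stack <57,50,17,22>
5. op5 push(56), leaving stack <57,50,17,22,56>
6. op6 push(70), leaving stack <57,50,17,22,56,70>
7. op7 push(66), leaving stack <57,50,17,22,56,70,66>
8. op9 pop() → 66, leaving stack <57,50,17,22,56,70>

op1; op2; op3; op4; op5; op6; op7; op9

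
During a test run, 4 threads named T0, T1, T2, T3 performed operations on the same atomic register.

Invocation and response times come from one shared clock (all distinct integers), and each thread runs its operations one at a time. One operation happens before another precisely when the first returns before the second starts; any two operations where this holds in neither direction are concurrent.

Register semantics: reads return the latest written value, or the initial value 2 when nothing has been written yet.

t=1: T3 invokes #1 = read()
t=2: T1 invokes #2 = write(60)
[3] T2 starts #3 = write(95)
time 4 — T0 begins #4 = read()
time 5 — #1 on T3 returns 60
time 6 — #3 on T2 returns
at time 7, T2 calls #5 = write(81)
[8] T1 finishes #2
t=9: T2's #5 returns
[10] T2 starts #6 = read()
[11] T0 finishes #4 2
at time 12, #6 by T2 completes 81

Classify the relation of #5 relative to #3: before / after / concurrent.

#5 spans [7,9], #3 spans [3,6]
resp(#3)=6 < inv(#5)=7

after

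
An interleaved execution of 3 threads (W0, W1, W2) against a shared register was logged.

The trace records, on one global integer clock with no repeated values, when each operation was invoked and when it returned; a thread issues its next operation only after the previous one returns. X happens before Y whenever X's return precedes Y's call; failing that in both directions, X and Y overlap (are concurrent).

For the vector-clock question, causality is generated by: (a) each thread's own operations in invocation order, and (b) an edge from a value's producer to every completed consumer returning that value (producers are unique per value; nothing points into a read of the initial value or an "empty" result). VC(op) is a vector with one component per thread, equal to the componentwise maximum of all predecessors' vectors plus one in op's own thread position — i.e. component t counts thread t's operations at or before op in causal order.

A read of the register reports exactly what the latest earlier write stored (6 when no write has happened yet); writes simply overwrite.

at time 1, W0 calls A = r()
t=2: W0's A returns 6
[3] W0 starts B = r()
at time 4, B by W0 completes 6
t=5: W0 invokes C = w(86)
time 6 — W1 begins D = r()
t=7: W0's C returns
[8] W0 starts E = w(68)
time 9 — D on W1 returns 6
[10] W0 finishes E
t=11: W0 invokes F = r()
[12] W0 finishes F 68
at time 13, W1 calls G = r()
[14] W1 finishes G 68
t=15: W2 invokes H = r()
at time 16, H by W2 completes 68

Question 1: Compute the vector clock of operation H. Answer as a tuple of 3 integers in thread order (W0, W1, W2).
Answer: (4, 0, 1)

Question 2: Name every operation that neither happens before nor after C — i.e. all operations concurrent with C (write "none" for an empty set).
Answer: D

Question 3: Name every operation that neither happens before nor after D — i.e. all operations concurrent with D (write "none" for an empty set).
Answer: C, E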